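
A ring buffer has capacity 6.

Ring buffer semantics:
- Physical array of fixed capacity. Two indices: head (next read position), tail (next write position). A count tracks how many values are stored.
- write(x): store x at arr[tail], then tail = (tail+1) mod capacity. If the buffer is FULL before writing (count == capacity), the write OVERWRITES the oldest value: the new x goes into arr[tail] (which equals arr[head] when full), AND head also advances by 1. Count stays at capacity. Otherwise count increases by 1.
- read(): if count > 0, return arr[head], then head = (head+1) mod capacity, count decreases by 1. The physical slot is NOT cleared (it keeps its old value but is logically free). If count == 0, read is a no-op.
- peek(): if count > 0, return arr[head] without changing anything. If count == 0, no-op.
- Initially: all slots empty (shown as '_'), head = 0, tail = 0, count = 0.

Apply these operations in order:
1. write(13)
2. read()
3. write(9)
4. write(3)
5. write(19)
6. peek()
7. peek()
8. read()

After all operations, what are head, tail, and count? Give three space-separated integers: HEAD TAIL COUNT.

Answer: 2 4 2

Derivation:
After op 1 (write(13)): arr=[13 _ _ _ _ _] head=0 tail=1 count=1
After op 2 (read()): arr=[13 _ _ _ _ _] head=1 tail=1 count=0
After op 3 (write(9)): arr=[13 9 _ _ _ _] head=1 tail=2 count=1
After op 4 (write(3)): arr=[13 9 3 _ _ _] head=1 tail=3 count=2
After op 5 (write(19)): arr=[13 9 3 19 _ _] head=1 tail=4 count=3
After op 6 (peek()): arr=[13 9 3 19 _ _] head=1 tail=4 count=3
After op 7 (peek()): arr=[13 9 3 19 _ _] head=1 tail=4 count=3
After op 8 (read()): arr=[13 9 3 19 _ _] head=2 tail=4 count=2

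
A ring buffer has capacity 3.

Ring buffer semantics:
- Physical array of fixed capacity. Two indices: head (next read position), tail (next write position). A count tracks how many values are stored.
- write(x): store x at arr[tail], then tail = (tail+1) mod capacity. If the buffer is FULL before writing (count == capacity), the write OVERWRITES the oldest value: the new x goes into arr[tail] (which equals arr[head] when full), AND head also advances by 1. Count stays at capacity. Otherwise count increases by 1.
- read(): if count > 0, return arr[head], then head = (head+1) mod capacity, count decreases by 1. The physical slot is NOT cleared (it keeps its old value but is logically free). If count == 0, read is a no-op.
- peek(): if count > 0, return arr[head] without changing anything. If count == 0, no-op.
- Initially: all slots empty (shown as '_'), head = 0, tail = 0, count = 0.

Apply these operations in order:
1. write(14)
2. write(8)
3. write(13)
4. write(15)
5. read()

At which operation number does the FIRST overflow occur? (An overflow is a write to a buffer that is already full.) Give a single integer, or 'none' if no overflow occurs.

Answer: 4

Derivation:
After op 1 (write(14)): arr=[14 _ _] head=0 tail=1 count=1
After op 2 (write(8)): arr=[14 8 _] head=0 tail=2 count=2
After op 3 (write(13)): arr=[14 8 13] head=0 tail=0 count=3
After op 4 (write(15)): arr=[15 8 13] head=1 tail=1 count=3
After op 5 (read()): arr=[15 8 13] head=2 tail=1 count=2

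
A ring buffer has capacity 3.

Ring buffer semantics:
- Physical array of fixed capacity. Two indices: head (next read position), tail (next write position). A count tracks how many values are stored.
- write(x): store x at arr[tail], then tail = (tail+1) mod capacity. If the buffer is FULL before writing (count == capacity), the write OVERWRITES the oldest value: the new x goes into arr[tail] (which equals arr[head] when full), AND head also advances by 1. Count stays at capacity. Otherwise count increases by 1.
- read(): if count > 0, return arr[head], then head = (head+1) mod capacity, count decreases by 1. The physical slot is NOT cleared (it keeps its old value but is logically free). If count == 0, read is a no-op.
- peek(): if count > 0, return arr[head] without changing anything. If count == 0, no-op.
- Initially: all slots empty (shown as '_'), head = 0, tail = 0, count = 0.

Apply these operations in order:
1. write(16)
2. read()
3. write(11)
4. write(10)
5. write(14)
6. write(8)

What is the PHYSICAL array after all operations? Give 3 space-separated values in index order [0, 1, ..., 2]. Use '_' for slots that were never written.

After op 1 (write(16)): arr=[16 _ _] head=0 tail=1 count=1
After op 2 (read()): arr=[16 _ _] head=1 tail=1 count=0
After op 3 (write(11)): arr=[16 11 _] head=1 tail=2 count=1
After op 4 (write(10)): arr=[16 11 10] head=1 tail=0 count=2
After op 5 (write(14)): arr=[14 11 10] head=1 tail=1 count=3
After op 6 (write(8)): arr=[14 8 10] head=2 tail=2 count=3

Answer: 14 8 10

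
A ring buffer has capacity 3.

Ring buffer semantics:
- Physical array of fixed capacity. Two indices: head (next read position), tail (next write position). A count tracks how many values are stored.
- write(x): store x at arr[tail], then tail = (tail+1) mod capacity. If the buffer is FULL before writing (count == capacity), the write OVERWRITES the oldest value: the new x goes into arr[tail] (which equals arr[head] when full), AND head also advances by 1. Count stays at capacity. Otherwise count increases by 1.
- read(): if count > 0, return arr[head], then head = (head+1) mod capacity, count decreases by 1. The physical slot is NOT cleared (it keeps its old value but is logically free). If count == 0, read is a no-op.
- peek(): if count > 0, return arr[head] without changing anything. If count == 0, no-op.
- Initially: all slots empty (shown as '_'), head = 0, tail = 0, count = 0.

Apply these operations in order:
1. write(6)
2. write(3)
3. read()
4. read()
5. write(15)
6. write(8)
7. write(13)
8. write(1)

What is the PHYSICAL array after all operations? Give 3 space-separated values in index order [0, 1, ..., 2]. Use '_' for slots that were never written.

Answer: 8 13 1

Derivation:
After op 1 (write(6)): arr=[6 _ _] head=0 tail=1 count=1
After op 2 (write(3)): arr=[6 3 _] head=0 tail=2 count=2
After op 3 (read()): arr=[6 3 _] head=1 tail=2 count=1
After op 4 (read()): arr=[6 3 _] head=2 tail=2 count=0
After op 5 (write(15)): arr=[6 3 15] head=2 tail=0 count=1
After op 6 (write(8)): arr=[8 3 15] head=2 tail=1 count=2
After op 7 (write(13)): arr=[8 13 15] head=2 tail=2 count=3
After op 8 (write(1)): arr=[8 13 1] head=0 tail=0 count=3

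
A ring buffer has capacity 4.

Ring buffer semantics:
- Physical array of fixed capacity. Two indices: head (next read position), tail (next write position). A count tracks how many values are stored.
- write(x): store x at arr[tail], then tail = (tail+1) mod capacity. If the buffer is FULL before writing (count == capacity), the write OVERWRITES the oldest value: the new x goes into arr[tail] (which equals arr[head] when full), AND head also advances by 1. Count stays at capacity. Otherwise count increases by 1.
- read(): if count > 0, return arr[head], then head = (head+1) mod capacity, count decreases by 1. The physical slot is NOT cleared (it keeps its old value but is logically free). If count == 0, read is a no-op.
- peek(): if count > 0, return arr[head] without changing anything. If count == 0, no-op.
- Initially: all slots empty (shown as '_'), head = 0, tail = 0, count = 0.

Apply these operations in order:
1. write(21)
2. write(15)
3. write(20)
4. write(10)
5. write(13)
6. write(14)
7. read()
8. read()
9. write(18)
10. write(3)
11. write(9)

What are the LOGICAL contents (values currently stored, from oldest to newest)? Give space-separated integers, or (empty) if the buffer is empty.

Answer: 14 18 3 9

Derivation:
After op 1 (write(21)): arr=[21 _ _ _] head=0 tail=1 count=1
After op 2 (write(15)): arr=[21 15 _ _] head=0 tail=2 count=2
After op 3 (write(20)): arr=[21 15 20 _] head=0 tail=3 count=3
After op 4 (write(10)): arr=[21 15 20 10] head=0 tail=0 count=4
After op 5 (write(13)): arr=[13 15 20 10] head=1 tail=1 count=4
After op 6 (write(14)): arr=[13 14 20 10] head=2 tail=2 count=4
After op 7 (read()): arr=[13 14 20 10] head=3 tail=2 count=3
After op 8 (read()): arr=[13 14 20 10] head=0 tail=2 count=2
After op 9 (write(18)): arr=[13 14 18 10] head=0 tail=3 count=3
After op 10 (write(3)): arr=[13 14 18 3] head=0 tail=0 count=4
After op 11 (write(9)): arr=[9 14 18 3] head=1 tail=1 count=4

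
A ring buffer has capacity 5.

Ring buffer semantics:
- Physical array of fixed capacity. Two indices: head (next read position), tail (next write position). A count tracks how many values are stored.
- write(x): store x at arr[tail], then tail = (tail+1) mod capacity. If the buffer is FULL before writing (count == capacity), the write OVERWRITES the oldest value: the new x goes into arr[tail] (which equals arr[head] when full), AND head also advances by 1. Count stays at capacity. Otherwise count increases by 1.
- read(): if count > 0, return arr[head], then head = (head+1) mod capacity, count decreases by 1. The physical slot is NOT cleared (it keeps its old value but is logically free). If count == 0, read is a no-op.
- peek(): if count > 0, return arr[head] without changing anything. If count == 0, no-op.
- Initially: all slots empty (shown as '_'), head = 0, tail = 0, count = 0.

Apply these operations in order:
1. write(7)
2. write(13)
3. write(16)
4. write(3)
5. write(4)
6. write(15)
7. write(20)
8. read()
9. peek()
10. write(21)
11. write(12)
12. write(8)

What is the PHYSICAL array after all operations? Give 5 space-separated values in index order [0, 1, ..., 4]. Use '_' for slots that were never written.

Answer: 15 20 21 12 8

Derivation:
After op 1 (write(7)): arr=[7 _ _ _ _] head=0 tail=1 count=1
After op 2 (write(13)): arr=[7 13 _ _ _] head=0 tail=2 count=2
After op 3 (write(16)): arr=[7 13 16 _ _] head=0 tail=3 count=3
After op 4 (write(3)): arr=[7 13 16 3 _] head=0 tail=4 count=4
After op 5 (write(4)): arr=[7 13 16 3 4] head=0 tail=0 count=5
After op 6 (write(15)): arr=[15 13 16 3 4] head=1 tail=1 count=5
After op 7 (write(20)): arr=[15 20 16 3 4] head=2 tail=2 count=5
After op 8 (read()): arr=[15 20 16 3 4] head=3 tail=2 count=4
After op 9 (peek()): arr=[15 20 16 3 4] head=3 tail=2 count=4
After op 10 (write(21)): arr=[15 20 21 3 4] head=3 tail=3 count=5
After op 11 (write(12)): arr=[15 20 21 12 4] head=4 tail=4 count=5
After op 12 (write(8)): arr=[15 20 21 12 8] head=0 tail=0 count=5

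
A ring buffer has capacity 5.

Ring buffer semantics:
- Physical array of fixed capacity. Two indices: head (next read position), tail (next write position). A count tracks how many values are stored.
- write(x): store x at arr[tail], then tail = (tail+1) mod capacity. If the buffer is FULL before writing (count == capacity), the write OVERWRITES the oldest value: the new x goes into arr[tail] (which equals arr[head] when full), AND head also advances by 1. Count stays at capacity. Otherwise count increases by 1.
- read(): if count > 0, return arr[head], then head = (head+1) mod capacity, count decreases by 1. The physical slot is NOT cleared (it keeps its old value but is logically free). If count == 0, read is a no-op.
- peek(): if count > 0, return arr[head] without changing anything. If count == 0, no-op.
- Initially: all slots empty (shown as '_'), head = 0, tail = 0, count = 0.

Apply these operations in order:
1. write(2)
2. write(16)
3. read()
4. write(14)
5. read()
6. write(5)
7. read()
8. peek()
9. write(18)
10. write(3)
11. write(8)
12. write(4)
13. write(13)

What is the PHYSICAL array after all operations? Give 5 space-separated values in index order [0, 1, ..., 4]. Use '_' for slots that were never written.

Answer: 3 8 4 13 18

Derivation:
After op 1 (write(2)): arr=[2 _ _ _ _] head=0 tail=1 count=1
After op 2 (write(16)): arr=[2 16 _ _ _] head=0 tail=2 count=2
After op 3 (read()): arr=[2 16 _ _ _] head=1 tail=2 count=1
After op 4 (write(14)): arr=[2 16 14 _ _] head=1 tail=3 count=2
After op 5 (read()): arr=[2 16 14 _ _] head=2 tail=3 count=1
After op 6 (write(5)): arr=[2 16 14 5 _] head=2 tail=4 count=2
After op 7 (read()): arr=[2 16 14 5 _] head=3 tail=4 count=1
After op 8 (peek()): arr=[2 16 14 5 _] head=3 tail=4 count=1
After op 9 (write(18)): arr=[2 16 14 5 18] head=3 tail=0 count=2
After op 10 (write(3)): arr=[3 16 14 5 18] head=3 tail=1 count=3
After op 11 (write(8)): arr=[3 8 14 5 18] head=3 tail=2 count=4
After op 12 (write(4)): arr=[3 8 4 5 18] head=3 tail=3 count=5
After op 13 (write(13)): arr=[3 8 4 13 18] head=4 tail=4 count=5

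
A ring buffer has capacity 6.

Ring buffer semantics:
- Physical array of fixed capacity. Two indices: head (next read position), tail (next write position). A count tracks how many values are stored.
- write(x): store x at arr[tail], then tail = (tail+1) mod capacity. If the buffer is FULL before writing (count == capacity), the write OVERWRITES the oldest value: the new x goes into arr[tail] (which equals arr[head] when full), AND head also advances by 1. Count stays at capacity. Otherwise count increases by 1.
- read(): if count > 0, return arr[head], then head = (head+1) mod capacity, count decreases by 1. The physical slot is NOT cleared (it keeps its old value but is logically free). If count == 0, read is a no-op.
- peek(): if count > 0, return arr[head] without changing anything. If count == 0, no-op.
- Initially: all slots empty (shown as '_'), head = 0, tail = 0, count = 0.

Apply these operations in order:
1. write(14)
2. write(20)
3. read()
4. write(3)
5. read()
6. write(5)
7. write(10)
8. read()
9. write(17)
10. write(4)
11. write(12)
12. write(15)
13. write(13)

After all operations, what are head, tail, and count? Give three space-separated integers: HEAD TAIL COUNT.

Answer: 4 4 6

Derivation:
After op 1 (write(14)): arr=[14 _ _ _ _ _] head=0 tail=1 count=1
After op 2 (write(20)): arr=[14 20 _ _ _ _] head=0 tail=2 count=2
After op 3 (read()): arr=[14 20 _ _ _ _] head=1 tail=2 count=1
After op 4 (write(3)): arr=[14 20 3 _ _ _] head=1 tail=3 count=2
After op 5 (read()): arr=[14 20 3 _ _ _] head=2 tail=3 count=1
After op 6 (write(5)): arr=[14 20 3 5 _ _] head=2 tail=4 count=2
After op 7 (write(10)): arr=[14 20 3 5 10 _] head=2 tail=5 count=3
After op 8 (read()): arr=[14 20 3 5 10 _] head=3 tail=5 count=2
After op 9 (write(17)): arr=[14 20 3 5 10 17] head=3 tail=0 count=3
After op 10 (write(4)): arr=[4 20 3 5 10 17] head=3 tail=1 count=4
After op 11 (write(12)): arr=[4 12 3 5 10 17] head=3 tail=2 count=5
After op 12 (write(15)): arr=[4 12 15 5 10 17] head=3 tail=3 count=6
After op 13 (write(13)): arr=[4 12 15 13 10 17] head=4 tail=4 count=6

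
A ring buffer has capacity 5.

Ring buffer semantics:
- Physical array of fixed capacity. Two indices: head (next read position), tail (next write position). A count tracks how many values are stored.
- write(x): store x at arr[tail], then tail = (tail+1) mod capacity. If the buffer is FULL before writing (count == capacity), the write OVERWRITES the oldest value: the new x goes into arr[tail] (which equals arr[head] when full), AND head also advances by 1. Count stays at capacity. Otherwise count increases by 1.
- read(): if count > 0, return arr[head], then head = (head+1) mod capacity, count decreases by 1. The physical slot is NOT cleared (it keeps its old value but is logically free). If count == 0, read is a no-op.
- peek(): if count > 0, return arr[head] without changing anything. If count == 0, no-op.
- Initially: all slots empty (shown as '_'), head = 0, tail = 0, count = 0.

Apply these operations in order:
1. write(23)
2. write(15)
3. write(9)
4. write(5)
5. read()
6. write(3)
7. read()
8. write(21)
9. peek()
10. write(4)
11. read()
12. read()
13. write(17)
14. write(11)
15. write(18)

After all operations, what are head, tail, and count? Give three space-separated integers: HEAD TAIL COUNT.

Answer: 0 0 5

Derivation:
After op 1 (write(23)): arr=[23 _ _ _ _] head=0 tail=1 count=1
After op 2 (write(15)): arr=[23 15 _ _ _] head=0 tail=2 count=2
After op 3 (write(9)): arr=[23 15 9 _ _] head=0 tail=3 count=3
After op 4 (write(5)): arr=[23 15 9 5 _] head=0 tail=4 count=4
After op 5 (read()): arr=[23 15 9 5 _] head=1 tail=4 count=3
After op 6 (write(3)): arr=[23 15 9 5 3] head=1 tail=0 count=4
After op 7 (read()): arr=[23 15 9 5 3] head=2 tail=0 count=3
After op 8 (write(21)): arr=[21 15 9 5 3] head=2 tail=1 count=4
After op 9 (peek()): arr=[21 15 9 5 3] head=2 tail=1 count=4
After op 10 (write(4)): arr=[21 4 9 5 3] head=2 tail=2 count=5
After op 11 (read()): arr=[21 4 9 5 3] head=3 tail=2 count=4
After op 12 (read()): arr=[21 4 9 5 3] head=4 tail=2 count=3
After op 13 (write(17)): arr=[21 4 17 5 3] head=4 tail=3 count=4
After op 14 (write(11)): arr=[21 4 17 11 3] head=4 tail=4 count=5
After op 15 (write(18)): arr=[21 4 17 11 18] head=0 tail=0 count=5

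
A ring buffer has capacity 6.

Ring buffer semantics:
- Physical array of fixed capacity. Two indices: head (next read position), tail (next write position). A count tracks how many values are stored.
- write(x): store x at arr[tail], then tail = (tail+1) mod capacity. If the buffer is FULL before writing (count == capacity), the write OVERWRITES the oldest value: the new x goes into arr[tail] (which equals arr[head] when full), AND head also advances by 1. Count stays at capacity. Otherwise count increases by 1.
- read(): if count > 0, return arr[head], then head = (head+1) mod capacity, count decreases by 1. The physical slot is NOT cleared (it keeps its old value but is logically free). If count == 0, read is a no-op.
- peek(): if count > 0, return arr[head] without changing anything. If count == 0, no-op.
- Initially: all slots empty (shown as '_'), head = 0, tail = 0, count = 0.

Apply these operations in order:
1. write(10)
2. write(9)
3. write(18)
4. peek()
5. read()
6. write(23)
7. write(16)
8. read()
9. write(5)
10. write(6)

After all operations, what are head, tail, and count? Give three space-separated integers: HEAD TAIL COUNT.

Answer: 2 1 5

Derivation:
After op 1 (write(10)): arr=[10 _ _ _ _ _] head=0 tail=1 count=1
After op 2 (write(9)): arr=[10 9 _ _ _ _] head=0 tail=2 count=2
After op 3 (write(18)): arr=[10 9 18 _ _ _] head=0 tail=3 count=3
After op 4 (peek()): arr=[10 9 18 _ _ _] head=0 tail=3 count=3
After op 5 (read()): arr=[10 9 18 _ _ _] head=1 tail=3 count=2
After op 6 (write(23)): arr=[10 9 18 23 _ _] head=1 tail=4 count=3
After op 7 (write(16)): arr=[10 9 18 23 16 _] head=1 tail=5 count=4
After op 8 (read()): arr=[10 9 18 23 16 _] head=2 tail=5 count=3
After op 9 (write(5)): arr=[10 9 18 23 16 5] head=2 tail=0 count=4
After op 10 (write(6)): arr=[6 9 18 23 16 5] head=2 tail=1 count=5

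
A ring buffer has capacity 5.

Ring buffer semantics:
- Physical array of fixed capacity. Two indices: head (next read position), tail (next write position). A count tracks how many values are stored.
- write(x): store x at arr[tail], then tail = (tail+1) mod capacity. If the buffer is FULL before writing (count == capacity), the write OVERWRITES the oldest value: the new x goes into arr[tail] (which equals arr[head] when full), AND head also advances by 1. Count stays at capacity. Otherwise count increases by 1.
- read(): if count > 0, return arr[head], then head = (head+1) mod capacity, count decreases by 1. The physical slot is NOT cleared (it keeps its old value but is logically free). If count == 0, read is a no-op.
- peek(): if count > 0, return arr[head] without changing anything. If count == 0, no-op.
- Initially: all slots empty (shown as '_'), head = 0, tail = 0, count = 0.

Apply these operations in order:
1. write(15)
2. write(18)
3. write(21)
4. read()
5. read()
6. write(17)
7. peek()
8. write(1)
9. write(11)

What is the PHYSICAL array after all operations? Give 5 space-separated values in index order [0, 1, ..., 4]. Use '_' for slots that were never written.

After op 1 (write(15)): arr=[15 _ _ _ _] head=0 tail=1 count=1
After op 2 (write(18)): arr=[15 18 _ _ _] head=0 tail=2 count=2
After op 3 (write(21)): arr=[15 18 21 _ _] head=0 tail=3 count=3
After op 4 (read()): arr=[15 18 21 _ _] head=1 tail=3 count=2
After op 5 (read()): arr=[15 18 21 _ _] head=2 tail=3 count=1
After op 6 (write(17)): arr=[15 18 21 17 _] head=2 tail=4 count=2
After op 7 (peek()): arr=[15 18 21 17 _] head=2 tail=4 count=2
After op 8 (write(1)): arr=[15 18 21 17 1] head=2 tail=0 count=3
After op 9 (write(11)): arr=[11 18 21 17 1] head=2 tail=1 count=4

Answer: 11 18 21 17 1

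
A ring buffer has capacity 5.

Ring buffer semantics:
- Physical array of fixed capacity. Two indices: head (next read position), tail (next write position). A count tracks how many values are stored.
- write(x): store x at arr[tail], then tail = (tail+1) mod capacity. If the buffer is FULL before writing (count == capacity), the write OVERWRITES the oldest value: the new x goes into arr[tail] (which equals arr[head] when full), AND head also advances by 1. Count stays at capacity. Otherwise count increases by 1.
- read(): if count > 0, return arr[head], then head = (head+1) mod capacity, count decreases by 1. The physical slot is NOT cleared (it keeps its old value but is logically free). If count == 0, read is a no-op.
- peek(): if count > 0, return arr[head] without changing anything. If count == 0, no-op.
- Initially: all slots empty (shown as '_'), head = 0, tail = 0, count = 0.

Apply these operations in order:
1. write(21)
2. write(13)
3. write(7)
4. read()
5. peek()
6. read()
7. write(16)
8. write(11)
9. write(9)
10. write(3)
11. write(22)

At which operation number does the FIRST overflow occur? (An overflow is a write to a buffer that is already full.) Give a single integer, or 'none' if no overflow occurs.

Answer: 11

Derivation:
After op 1 (write(21)): arr=[21 _ _ _ _] head=0 tail=1 count=1
After op 2 (write(13)): arr=[21 13 _ _ _] head=0 tail=2 count=2
After op 3 (write(7)): arr=[21 13 7 _ _] head=0 tail=3 count=3
After op 4 (read()): arr=[21 13 7 _ _] head=1 tail=3 count=2
After op 5 (peek()): arr=[21 13 7 _ _] head=1 tail=3 count=2
After op 6 (read()): arr=[21 13 7 _ _] head=2 tail=3 count=1
After op 7 (write(16)): arr=[21 13 7 16 _] head=2 tail=4 count=2
After op 8 (write(11)): arr=[21 13 7 16 11] head=2 tail=0 count=3
After op 9 (write(9)): arr=[9 13 7 16 11] head=2 tail=1 count=4
After op 10 (write(3)): arr=[9 3 7 16 11] head=2 tail=2 count=5
After op 11 (write(22)): arr=[9 3 22 16 11] head=3 tail=3 count=5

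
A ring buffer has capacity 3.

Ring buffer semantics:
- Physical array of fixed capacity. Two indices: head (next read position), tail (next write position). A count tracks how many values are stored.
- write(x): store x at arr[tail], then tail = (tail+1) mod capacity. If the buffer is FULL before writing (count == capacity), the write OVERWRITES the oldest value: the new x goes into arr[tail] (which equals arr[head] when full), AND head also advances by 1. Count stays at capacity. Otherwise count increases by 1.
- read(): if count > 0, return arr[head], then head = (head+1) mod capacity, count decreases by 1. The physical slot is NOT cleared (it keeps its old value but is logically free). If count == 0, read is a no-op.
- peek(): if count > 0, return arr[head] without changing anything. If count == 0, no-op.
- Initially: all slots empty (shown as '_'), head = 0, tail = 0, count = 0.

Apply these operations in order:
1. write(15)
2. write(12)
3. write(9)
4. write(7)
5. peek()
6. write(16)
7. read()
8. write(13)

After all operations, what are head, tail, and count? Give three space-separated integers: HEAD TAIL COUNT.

After op 1 (write(15)): arr=[15 _ _] head=0 tail=1 count=1
After op 2 (write(12)): arr=[15 12 _] head=0 tail=2 count=2
After op 3 (write(9)): arr=[15 12 9] head=0 tail=0 count=3
After op 4 (write(7)): arr=[7 12 9] head=1 tail=1 count=3
After op 5 (peek()): arr=[7 12 9] head=1 tail=1 count=3
After op 6 (write(16)): arr=[7 16 9] head=2 tail=2 count=3
After op 7 (read()): arr=[7 16 9] head=0 tail=2 count=2
After op 8 (write(13)): arr=[7 16 13] head=0 tail=0 count=3

Answer: 0 0 3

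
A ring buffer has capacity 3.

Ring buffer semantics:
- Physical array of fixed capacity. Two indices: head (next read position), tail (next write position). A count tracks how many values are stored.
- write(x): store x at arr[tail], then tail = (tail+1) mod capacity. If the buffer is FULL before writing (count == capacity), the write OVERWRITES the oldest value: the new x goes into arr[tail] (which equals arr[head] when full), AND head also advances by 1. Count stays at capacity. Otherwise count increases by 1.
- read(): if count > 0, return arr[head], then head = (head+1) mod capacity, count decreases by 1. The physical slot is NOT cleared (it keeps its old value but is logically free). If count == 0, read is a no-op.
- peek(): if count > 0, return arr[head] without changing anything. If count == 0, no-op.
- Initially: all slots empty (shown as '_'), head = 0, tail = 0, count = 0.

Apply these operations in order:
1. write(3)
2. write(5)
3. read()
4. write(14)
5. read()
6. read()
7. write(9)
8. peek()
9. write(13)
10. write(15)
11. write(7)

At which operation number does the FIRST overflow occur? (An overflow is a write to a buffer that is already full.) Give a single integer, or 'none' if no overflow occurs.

After op 1 (write(3)): arr=[3 _ _] head=0 tail=1 count=1
After op 2 (write(5)): arr=[3 5 _] head=0 tail=2 count=2
After op 3 (read()): arr=[3 5 _] head=1 tail=2 count=1
After op 4 (write(14)): arr=[3 5 14] head=1 tail=0 count=2
After op 5 (read()): arr=[3 5 14] head=2 tail=0 count=1
After op 6 (read()): arr=[3 5 14] head=0 tail=0 count=0
After op 7 (write(9)): arr=[9 5 14] head=0 tail=1 count=1
After op 8 (peek()): arr=[9 5 14] head=0 tail=1 count=1
After op 9 (write(13)): arr=[9 13 14] head=0 tail=2 count=2
After op 10 (write(15)): arr=[9 13 15] head=0 tail=0 count=3
After op 11 (write(7)): arr=[7 13 15] head=1 tail=1 count=3

Answer: 11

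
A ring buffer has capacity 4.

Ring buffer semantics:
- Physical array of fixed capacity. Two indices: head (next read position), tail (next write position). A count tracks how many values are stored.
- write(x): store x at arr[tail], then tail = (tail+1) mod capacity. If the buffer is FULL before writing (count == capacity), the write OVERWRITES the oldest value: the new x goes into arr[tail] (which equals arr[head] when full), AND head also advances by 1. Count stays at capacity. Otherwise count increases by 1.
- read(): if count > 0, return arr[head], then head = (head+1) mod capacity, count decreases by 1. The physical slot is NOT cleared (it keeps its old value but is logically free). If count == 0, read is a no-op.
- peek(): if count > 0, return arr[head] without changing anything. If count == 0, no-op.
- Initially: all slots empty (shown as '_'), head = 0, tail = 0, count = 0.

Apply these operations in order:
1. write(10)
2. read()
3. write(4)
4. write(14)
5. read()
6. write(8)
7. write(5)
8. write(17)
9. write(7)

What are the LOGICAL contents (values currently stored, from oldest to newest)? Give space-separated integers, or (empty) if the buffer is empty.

Answer: 8 5 17 7

Derivation:
After op 1 (write(10)): arr=[10 _ _ _] head=0 tail=1 count=1
After op 2 (read()): arr=[10 _ _ _] head=1 tail=1 count=0
After op 3 (write(4)): arr=[10 4 _ _] head=1 tail=2 count=1
After op 4 (write(14)): arr=[10 4 14 _] head=1 tail=3 count=2
After op 5 (read()): arr=[10 4 14 _] head=2 tail=3 count=1
After op 6 (write(8)): arr=[10 4 14 8] head=2 tail=0 count=2
After op 7 (write(5)): arr=[5 4 14 8] head=2 tail=1 count=3
After op 8 (write(17)): arr=[5 17 14 8] head=2 tail=2 count=4
After op 9 (write(7)): arr=[5 17 7 8] head=3 tail=3 count=4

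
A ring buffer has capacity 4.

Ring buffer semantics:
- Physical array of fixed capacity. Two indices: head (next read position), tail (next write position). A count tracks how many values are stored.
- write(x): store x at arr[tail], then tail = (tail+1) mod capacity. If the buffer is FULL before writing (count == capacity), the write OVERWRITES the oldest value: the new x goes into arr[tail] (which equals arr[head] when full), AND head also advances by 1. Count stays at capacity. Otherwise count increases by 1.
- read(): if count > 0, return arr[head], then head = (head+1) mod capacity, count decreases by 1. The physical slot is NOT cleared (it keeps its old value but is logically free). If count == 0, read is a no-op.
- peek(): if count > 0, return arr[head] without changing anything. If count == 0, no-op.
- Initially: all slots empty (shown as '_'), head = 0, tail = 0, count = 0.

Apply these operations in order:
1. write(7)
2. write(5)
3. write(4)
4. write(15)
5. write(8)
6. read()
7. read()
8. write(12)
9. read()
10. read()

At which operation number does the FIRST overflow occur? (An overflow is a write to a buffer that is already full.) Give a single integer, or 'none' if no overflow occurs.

After op 1 (write(7)): arr=[7 _ _ _] head=0 tail=1 count=1
After op 2 (write(5)): arr=[7 5 _ _] head=0 tail=2 count=2
After op 3 (write(4)): arr=[7 5 4 _] head=0 tail=3 count=3
After op 4 (write(15)): arr=[7 5 4 15] head=0 tail=0 count=4
After op 5 (write(8)): arr=[8 5 4 15] head=1 tail=1 count=4
After op 6 (read()): arr=[8 5 4 15] head=2 tail=1 count=3
After op 7 (read()): arr=[8 5 4 15] head=3 tail=1 count=2
After op 8 (write(12)): arr=[8 12 4 15] head=3 tail=2 count=3
After op 9 (read()): arr=[8 12 4 15] head=0 tail=2 count=2
After op 10 (read()): arr=[8 12 4 15] head=1 tail=2 count=1

Answer: 5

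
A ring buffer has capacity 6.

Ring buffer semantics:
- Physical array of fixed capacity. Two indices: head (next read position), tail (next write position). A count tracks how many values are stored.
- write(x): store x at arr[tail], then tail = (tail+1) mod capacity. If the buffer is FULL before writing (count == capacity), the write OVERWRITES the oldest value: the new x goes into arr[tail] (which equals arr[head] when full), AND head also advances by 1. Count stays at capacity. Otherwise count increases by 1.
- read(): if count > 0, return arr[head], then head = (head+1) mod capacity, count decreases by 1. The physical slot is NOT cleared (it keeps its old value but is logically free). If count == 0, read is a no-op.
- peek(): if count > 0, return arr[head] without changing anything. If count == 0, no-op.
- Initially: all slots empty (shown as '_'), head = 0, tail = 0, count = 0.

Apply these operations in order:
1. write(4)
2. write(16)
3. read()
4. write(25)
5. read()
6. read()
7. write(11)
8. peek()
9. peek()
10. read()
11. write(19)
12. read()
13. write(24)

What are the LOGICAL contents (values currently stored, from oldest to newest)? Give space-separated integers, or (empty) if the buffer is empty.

After op 1 (write(4)): arr=[4 _ _ _ _ _] head=0 tail=1 count=1
After op 2 (write(16)): arr=[4 16 _ _ _ _] head=0 tail=2 count=2
After op 3 (read()): arr=[4 16 _ _ _ _] head=1 tail=2 count=1
After op 4 (write(25)): arr=[4 16 25 _ _ _] head=1 tail=3 count=2
After op 5 (read()): arr=[4 16 25 _ _ _] head=2 tail=3 count=1
After op 6 (read()): arr=[4 16 25 _ _ _] head=3 tail=3 count=0
After op 7 (write(11)): arr=[4 16 25 11 _ _] head=3 tail=4 count=1
After op 8 (peek()): arr=[4 16 25 11 _ _] head=3 tail=4 count=1
After op 9 (peek()): arr=[4 16 25 11 _ _] head=3 tail=4 count=1
After op 10 (read()): arr=[4 16 25 11 _ _] head=4 tail=4 count=0
After op 11 (write(19)): arr=[4 16 25 11 19 _] head=4 tail=5 count=1
After op 12 (read()): arr=[4 16 25 11 19 _] head=5 tail=5 count=0
After op 13 (write(24)): arr=[4 16 25 11 19 24] head=5 tail=0 count=1

Answer: 24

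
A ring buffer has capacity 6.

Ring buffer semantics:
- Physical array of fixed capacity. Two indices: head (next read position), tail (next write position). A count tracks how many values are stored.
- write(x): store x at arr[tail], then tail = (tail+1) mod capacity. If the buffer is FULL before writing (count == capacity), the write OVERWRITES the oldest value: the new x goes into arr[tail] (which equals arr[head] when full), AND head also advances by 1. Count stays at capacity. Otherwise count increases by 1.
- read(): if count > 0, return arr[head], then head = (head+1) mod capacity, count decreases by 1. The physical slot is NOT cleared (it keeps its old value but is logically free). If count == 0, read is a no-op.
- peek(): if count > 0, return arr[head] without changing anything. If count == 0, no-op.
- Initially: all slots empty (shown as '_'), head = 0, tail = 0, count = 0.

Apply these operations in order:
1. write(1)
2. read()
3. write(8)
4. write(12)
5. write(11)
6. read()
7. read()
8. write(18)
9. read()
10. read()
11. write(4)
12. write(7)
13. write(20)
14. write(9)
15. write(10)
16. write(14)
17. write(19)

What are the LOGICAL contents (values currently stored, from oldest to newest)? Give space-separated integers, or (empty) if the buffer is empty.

Answer: 7 20 9 10 14 19

Derivation:
After op 1 (write(1)): arr=[1 _ _ _ _ _] head=0 tail=1 count=1
After op 2 (read()): arr=[1 _ _ _ _ _] head=1 tail=1 count=0
After op 3 (write(8)): arr=[1 8 _ _ _ _] head=1 tail=2 count=1
After op 4 (write(12)): arr=[1 8 12 _ _ _] head=1 tail=3 count=2
After op 5 (write(11)): arr=[1 8 12 11 _ _] head=1 tail=4 count=3
After op 6 (read()): arr=[1 8 12 11 _ _] head=2 tail=4 count=2
After op 7 (read()): arr=[1 8 12 11 _ _] head=3 tail=4 count=1
After op 8 (write(18)): arr=[1 8 12 11 18 _] head=3 tail=5 count=2
After op 9 (read()): arr=[1 8 12 11 18 _] head=4 tail=5 count=1
After op 10 (read()): arr=[1 8 12 11 18 _] head=5 tail=5 count=0
After op 11 (write(4)): arr=[1 8 12 11 18 4] head=5 tail=0 count=1
After op 12 (write(7)): arr=[7 8 12 11 18 4] head=5 tail=1 count=2
After op 13 (write(20)): arr=[7 20 12 11 18 4] head=5 tail=2 count=3
After op 14 (write(9)): arr=[7 20 9 11 18 4] head=5 tail=3 count=4
After op 15 (write(10)): arr=[7 20 9 10 18 4] head=5 tail=4 count=5
After op 16 (write(14)): arr=[7 20 9 10 14 4] head=5 tail=5 count=6
After op 17 (write(19)): arr=[7 20 9 10 14 19] head=0 tail=0 count=6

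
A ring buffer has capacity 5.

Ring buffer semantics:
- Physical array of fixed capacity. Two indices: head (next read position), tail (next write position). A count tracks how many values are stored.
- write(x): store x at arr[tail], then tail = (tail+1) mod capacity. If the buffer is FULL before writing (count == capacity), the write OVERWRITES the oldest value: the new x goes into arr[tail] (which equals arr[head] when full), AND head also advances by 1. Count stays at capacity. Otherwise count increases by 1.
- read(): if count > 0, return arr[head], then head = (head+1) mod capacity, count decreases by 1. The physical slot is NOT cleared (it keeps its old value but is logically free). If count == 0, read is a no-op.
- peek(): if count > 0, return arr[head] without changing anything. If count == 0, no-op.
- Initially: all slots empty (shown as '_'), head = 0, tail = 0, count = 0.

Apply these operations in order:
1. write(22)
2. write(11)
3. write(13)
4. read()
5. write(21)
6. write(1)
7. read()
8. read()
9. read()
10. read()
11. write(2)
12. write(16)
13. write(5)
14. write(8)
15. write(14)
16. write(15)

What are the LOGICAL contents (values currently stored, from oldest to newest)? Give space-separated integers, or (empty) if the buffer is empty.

After op 1 (write(22)): arr=[22 _ _ _ _] head=0 tail=1 count=1
After op 2 (write(11)): arr=[22 11 _ _ _] head=0 tail=2 count=2
After op 3 (write(13)): arr=[22 11 13 _ _] head=0 tail=3 count=3
After op 4 (read()): arr=[22 11 13 _ _] head=1 tail=3 count=2
After op 5 (write(21)): arr=[22 11 13 21 _] head=1 tail=4 count=3
After op 6 (write(1)): arr=[22 11 13 21 1] head=1 tail=0 count=4
After op 7 (read()): arr=[22 11 13 21 1] head=2 tail=0 count=3
After op 8 (read()): arr=[22 11 13 21 1] head=3 tail=0 count=2
After op 9 (read()): arr=[22 11 13 21 1] head=4 tail=0 count=1
After op 10 (read()): arr=[22 11 13 21 1] head=0 tail=0 count=0
After op 11 (write(2)): arr=[2 11 13 21 1] head=0 tail=1 count=1
After op 12 (write(16)): arr=[2 16 13 21 1] head=0 tail=2 count=2
After op 13 (write(5)): arr=[2 16 5 21 1] head=0 tail=3 count=3
After op 14 (write(8)): arr=[2 16 5 8 1] head=0 tail=4 count=4
After op 15 (write(14)): arr=[2 16 5 8 14] head=0 tail=0 count=5
After op 16 (write(15)): arr=[15 16 5 8 14] head=1 tail=1 count=5

Answer: 16 5 8 14 15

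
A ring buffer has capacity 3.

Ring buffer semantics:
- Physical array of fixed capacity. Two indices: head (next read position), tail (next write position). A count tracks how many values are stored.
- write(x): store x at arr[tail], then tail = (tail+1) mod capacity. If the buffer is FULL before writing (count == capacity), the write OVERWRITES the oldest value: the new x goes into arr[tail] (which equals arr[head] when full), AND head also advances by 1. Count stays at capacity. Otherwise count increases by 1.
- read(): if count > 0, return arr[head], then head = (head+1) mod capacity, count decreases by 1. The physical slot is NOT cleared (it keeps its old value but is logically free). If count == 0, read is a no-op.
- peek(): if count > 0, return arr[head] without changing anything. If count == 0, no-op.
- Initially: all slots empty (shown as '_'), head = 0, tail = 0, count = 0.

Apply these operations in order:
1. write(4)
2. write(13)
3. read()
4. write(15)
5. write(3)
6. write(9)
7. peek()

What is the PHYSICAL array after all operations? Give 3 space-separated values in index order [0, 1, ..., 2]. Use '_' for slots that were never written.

Answer: 3 9 15

Derivation:
After op 1 (write(4)): arr=[4 _ _] head=0 tail=1 count=1
After op 2 (write(13)): arr=[4 13 _] head=0 tail=2 count=2
After op 3 (read()): arr=[4 13 _] head=1 tail=2 count=1
After op 4 (write(15)): arr=[4 13 15] head=1 tail=0 count=2
After op 5 (write(3)): arr=[3 13 15] head=1 tail=1 count=3
After op 6 (write(9)): arr=[3 9 15] head=2 tail=2 count=3
After op 7 (peek()): arr=[3 9 15] head=2 tail=2 count=3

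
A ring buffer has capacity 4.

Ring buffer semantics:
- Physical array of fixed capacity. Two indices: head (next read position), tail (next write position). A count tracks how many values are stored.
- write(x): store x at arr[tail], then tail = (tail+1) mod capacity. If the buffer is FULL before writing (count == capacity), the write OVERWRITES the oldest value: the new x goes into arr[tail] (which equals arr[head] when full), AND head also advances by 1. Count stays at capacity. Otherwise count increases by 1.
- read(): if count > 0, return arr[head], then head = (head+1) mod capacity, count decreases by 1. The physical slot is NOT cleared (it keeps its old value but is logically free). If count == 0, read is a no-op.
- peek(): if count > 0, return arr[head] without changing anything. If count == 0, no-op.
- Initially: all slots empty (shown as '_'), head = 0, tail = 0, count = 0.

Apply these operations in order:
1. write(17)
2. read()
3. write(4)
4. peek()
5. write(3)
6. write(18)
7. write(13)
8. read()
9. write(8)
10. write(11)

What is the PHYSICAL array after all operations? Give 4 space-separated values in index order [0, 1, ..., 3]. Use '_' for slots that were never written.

Answer: 13 8 11 18

Derivation:
After op 1 (write(17)): arr=[17 _ _ _] head=0 tail=1 count=1
After op 2 (read()): arr=[17 _ _ _] head=1 tail=1 count=0
After op 3 (write(4)): arr=[17 4 _ _] head=1 tail=2 count=1
After op 4 (peek()): arr=[17 4 _ _] head=1 tail=2 count=1
After op 5 (write(3)): arr=[17 4 3 _] head=1 tail=3 count=2
After op 6 (write(18)): arr=[17 4 3 18] head=1 tail=0 count=3
After op 7 (write(13)): arr=[13 4 3 18] head=1 tail=1 count=4
After op 8 (read()): arr=[13 4 3 18] head=2 tail=1 count=3
After op 9 (write(8)): arr=[13 8 3 18] head=2 tail=2 count=4
After op 10 (write(11)): arr=[13 8 11 18] head=3 tail=3 count=4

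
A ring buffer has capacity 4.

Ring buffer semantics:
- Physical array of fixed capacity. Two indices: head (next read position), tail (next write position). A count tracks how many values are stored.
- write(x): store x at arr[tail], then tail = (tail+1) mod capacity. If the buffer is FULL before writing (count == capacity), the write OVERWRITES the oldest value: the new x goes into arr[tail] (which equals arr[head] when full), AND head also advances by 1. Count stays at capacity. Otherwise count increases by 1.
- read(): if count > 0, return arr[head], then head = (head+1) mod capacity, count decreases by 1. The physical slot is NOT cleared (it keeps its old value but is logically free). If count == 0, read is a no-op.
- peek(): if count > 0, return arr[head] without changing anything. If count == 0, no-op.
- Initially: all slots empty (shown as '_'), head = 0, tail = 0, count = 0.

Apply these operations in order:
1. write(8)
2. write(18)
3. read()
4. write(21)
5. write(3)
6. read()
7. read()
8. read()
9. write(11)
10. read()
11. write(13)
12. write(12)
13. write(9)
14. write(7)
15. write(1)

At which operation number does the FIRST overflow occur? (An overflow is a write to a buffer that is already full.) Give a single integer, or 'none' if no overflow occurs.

Answer: 15

Derivation:
After op 1 (write(8)): arr=[8 _ _ _] head=0 tail=1 count=1
After op 2 (write(18)): arr=[8 18 _ _] head=0 tail=2 count=2
After op 3 (read()): arr=[8 18 _ _] head=1 tail=2 count=1
After op 4 (write(21)): arr=[8 18 21 _] head=1 tail=3 count=2
After op 5 (write(3)): arr=[8 18 21 3] head=1 tail=0 count=3
After op 6 (read()): arr=[8 18 21 3] head=2 tail=0 count=2
After op 7 (read()): arr=[8 18 21 3] head=3 tail=0 count=1
After op 8 (read()): arr=[8 18 21 3] head=0 tail=0 count=0
After op 9 (write(11)): arr=[11 18 21 3] head=0 tail=1 count=1
After op 10 (read()): arr=[11 18 21 3] head=1 tail=1 count=0
After op 11 (write(13)): arr=[11 13 21 3] head=1 tail=2 count=1
After op 12 (write(12)): arr=[11 13 12 3] head=1 tail=3 count=2
After op 13 (write(9)): arr=[11 13 12 9] head=1 tail=0 count=3
After op 14 (write(7)): arr=[7 13 12 9] head=1 tail=1 count=4
After op 15 (write(1)): arr=[7 1 12 9] head=2 tail=2 count=4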